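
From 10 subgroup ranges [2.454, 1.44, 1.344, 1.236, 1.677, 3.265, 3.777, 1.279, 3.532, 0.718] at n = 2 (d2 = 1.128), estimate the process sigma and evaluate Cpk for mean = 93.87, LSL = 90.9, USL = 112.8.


R_bar = (2.454 + 1.44 + 1.344 + 1.236 + 1.677 + 3.265 + 3.777 + 1.279 + 3.532 + 0.718) / 10 = 2.0722
sigma = R_bar / d2 = 2.0722 / 1.128 = 1.8370567
Cp = (USL - LSL)/(6*sigma) = (112.8 - 90.9)/(6*1.8370567) = 1.9869
Cpu = (112.8 - 93.87)/(3*1.8370567) = 3.4348
Cpl = (93.87 - 90.9)/(3*1.8370567) = 0.5389
Cpk = min(Cpu, Cpl) = 0.5389

0.5389


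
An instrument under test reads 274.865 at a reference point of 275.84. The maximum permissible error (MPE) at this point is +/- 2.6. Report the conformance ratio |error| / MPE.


e = indication - reference = 274.865 - 275.84 = -0.9750
|e| = 0.9750
ratio = |e| / MPE = 0.9750 / 2.6
ratio = 0.3750

0.3750


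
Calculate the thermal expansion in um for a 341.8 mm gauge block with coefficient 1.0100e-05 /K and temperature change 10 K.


dL = L * alpha * dT
= 341.8 * 1.0100e-05 * 10
= 0.0345218 mm
dL_um = 0.0345218 * 1000 = 34.5218 um

34.5218


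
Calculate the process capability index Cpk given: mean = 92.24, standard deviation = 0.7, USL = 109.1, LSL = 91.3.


Cpu = (USL - mean) / (3*sigma) = (109.1 - 92.24) / (3*0.7) = 8.0286
Cpl = (mean - LSL) / (3*sigma) = (92.24 - 91.3) / (3*0.7) = 0.4476
Cpk = min(Cpu, Cpl) = 0.4476

0.4476


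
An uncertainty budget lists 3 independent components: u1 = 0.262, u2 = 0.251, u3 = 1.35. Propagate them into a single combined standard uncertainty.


uc = sqrt(0.262^2 + 0.251^2 + 1.35^2)
uc = sqrt(1.954145)
uc = 1.3979

1.3979


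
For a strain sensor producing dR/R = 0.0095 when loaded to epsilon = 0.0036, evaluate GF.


GF = (dR/R) / epsilon
= 0.0095 / 0.0036
= 2.6389

2.6389


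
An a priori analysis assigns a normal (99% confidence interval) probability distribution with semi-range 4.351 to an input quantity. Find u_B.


u_B = half_width / 2.576
u_B = 4.351 / 2.576
u_B = 1.6891

1.6891


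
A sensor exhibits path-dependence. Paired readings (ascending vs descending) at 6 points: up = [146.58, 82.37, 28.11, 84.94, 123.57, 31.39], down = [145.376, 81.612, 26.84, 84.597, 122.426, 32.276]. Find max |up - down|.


|146.58 - 145.376| = 1.2040
|82.37 - 81.612| = 0.7580
|28.11 - 26.84| = 1.2700
|84.94 - 84.597| = 0.3430
|123.57 - 122.426| = 1.1440
|31.39 - 32.276| = 0.8860
hysteresis = max(diffs) = 1.2700

1.2700


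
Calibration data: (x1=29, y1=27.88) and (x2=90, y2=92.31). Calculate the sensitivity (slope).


slope = (y2 - y1) / (x2 - x1)
= (92.31 - 27.88) / (90 - 29)
= 64.4300 / 61
= 1.0562

1.0562


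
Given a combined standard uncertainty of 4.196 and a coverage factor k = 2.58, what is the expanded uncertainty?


U = k * uc
U = 2.58 * 4.196
U = 10.8257

10.8257


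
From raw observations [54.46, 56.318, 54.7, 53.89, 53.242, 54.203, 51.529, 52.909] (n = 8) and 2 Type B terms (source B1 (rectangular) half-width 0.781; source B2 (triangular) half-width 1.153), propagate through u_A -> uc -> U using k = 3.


mean = (54.46 + 56.318 + 54.7 + 53.89 + 53.242 + 54.203 + 51.529 + 52.909) / 8 = 53.906375
s = sqrt(sum((x - mean)^2)/(n-1)) = 1.4106024
u_A = s / sqrt(n) = 1.4106024 / sqrt(8) = 0.49872326
u_B1 = 0.781 / sqrt(3) = 0.45091056
u_B2 = 1.153 / sqrt(6) = 0.47071028
uc = sqrt(0.49872326^2 + 0.45091056^2 + 0.47071028^2) = 0.82073954
U = k * uc = 3 * 0.82073954
U = 2.4622

2.4622


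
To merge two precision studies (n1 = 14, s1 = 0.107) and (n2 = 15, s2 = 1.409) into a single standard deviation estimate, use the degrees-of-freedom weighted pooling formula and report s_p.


s_p = sqrt(((n1-1)*s1^2 + (n2-1)*s2^2) / (n1+n2-2))
numerator = (14-1)*0.107^2 + (15-1)*1.409^2 = 0.148837 + 27.793934 = 27.942771
denominator = 14 + 15 - 2 = 27
s_p^2 = 27.942771 / 27 = 1.0349174
s_p = sqrt(1.0349174) = 1.0173

1.0173


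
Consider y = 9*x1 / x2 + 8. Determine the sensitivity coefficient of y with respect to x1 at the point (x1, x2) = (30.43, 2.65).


y = 9*x1 / x2 + 8
dy/dx1 = 9/x2
Evaluate at x2 = 2.65: c1 = 9 / 2.65
c1 = 3.3962

3.3962


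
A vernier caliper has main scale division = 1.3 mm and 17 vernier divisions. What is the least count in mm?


LC = MSD / n_div
= 1.3 / 17
= 0.0765

0.0765


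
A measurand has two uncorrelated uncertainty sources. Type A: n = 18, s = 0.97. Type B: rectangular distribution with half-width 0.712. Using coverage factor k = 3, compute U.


u_A = s / sqrt(n) = 0.97 / sqrt(18) = 0.22863119
u_B = half_width / sqrt(3) = 0.712 / sqrt(3) = 0.41107339
uc = sqrt(u_A^2 + u_B^2) = sqrt(0.22863119^2 + 0.41107339^2) = 0.47037597
U = k * uc = 3 * 0.47037597
U = 1.4111

1.4111


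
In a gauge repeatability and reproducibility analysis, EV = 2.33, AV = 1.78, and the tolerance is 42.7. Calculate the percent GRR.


GRR = sqrt(EV^2 + AV^2) = sqrt(2.33^2 + 1.78^2) = 2.9321153
%GRR = GRR / tol * 100 = 2.9321153 / 42.7 * 100
%GRR = 6.8668

6.8668


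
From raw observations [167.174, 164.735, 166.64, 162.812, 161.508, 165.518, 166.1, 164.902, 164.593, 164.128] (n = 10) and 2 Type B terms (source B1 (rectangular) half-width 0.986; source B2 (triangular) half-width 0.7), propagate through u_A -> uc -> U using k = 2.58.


mean = (167.174 + 164.735 + 166.64 + 162.812 + 161.508 + 165.518 + 166.1 + 164.902 + 164.593 + 164.128) / 10 = 164.811
s = sqrt(sum((x - mean)^2)/(n-1)) = 1.7167236
u_A = s / sqrt(n) = 1.7167236 / sqrt(10) = 0.54287567
u_B1 = 0.986 / sqrt(3) = 0.56926737
u_B2 = 0.7 / sqrt(6) = 0.2857738
uc = sqrt(0.54287567^2 + 0.56926737^2 + 0.2857738^2) = 0.83692652
U = k * uc = 2.58 * 0.83692652
U = 2.1593

2.1593


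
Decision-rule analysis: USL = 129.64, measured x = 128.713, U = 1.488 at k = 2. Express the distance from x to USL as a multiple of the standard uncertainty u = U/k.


u = U / k = 1.488 / 2 = 0.744
margin = |USL - x| = |129.64 - 128.713| = 0.927
z = margin / u = 0.927 / 0.744
z = 1.2460

1.2460


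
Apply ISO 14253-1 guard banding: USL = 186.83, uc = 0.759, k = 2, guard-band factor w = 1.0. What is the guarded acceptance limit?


U = k * uc = 2 * 0.759 = 1.518
guard band g = w * U = 1.0 * 1.518 = 1.518
AL = USL - g = 186.83 - 1.518
AL = 185.3120

185.3120


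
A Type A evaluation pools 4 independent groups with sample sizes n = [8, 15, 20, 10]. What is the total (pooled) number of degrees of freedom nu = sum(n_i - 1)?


nu = sum_i (n_i - 1)
nu = ((8 - 1) + (15 - 1) + (20 - 1) + (10 - 1))
nu = 7 + 14 + 19 + 9
nu = 49

49


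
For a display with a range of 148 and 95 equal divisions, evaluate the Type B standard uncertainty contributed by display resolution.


resolution = range / divisions
resolution = 148 / 95 = 1.5578947
u_res = resolution / (2*sqrt(3))
u_res = 1.5578947 / 3.4641016
u_res = 0.4497

0.4497


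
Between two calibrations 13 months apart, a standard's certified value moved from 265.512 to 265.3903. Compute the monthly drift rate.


rate = (v2 - v1) / months
= (265.3903 - 265.512) / 13
= -0.1217 / 13
= -0.0094

-0.0094


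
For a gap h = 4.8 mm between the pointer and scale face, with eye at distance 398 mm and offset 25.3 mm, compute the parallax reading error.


error = h * offset / d
= 4.8 * 25.3 / 398
= 0.3051

0.3051


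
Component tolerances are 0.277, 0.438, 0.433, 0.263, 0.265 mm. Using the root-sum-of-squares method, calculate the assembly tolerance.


RSS = sqrt(0.277^2 + 0.438^2 + 0.433^2 + 0.263^2 + 0.265^2)
= sqrt(0.595456)
= 0.7717

0.7717


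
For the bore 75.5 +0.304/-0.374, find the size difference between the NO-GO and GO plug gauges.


GO = nominal - lower_tol (smallest hole = maximum material condition)
GO = 75.5 - 0.374 = 75.126
NO-GO = nominal + upper_tol (largest hole = least material condition)
NO-GO = 75.5 + 0.304 = 75.804
spread = NO-GO - GO = 75.804 - 75.126 = 0.6780

0.6780


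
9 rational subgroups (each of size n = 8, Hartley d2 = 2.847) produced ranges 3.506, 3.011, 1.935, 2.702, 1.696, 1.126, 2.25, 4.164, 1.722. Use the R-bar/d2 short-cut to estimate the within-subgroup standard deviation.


R_bar = (3.506 + 3.011 + 1.935 + 2.702 + 1.696 + 1.126 + 2.25 + 4.164 + 1.722) / 9
R_bar = 22.112 / 9 = 2.4568889
sigma_hat = R_bar / d2 = 2.4568889 / 2.847 = 0.8630

0.8630


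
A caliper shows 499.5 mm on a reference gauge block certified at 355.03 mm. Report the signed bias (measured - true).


Systematic error = measured - true
= 499.5 - 355.03
= 144.4700

144.4700


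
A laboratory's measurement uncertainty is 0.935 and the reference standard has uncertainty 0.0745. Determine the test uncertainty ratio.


TUR = u_lab / u_ref
= 0.935 / 0.0745
= 12.5503

12.5503


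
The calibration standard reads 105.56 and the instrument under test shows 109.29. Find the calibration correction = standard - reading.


Correction = standard - reading
= 105.56 - 109.29
= -3.7300

-3.7300


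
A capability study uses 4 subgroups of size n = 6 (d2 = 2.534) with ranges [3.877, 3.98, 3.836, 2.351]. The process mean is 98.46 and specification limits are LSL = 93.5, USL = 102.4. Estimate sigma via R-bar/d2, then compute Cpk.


R_bar = (3.877 + 3.98 + 3.836 + 2.351) / 4 = 3.511
sigma = R_bar / d2 = 3.511 / 2.534 = 1.3855564
Cp = (USL - LSL)/(6*sigma) = (102.4 - 93.5)/(6*1.3855564) = 1.0706
Cpu = (102.4 - 98.46)/(3*1.3855564) = 0.9479
Cpl = (98.46 - 93.5)/(3*1.3855564) = 1.1933
Cpk = min(Cpu, Cpl) = 0.9479

0.9479


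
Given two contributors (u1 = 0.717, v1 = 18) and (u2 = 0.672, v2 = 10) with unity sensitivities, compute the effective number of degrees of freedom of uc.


uc = sqrt(u1^2 + u2^2) = sqrt(0.717^2 + 0.672^2) = 0.98268662
v_eff = uc^4 / (u1^4/v1 + u2^4/v2)
= 0.98268662^4 / (0.717^4/18 + 0.672^4/10)
= 0.93252433 / 0.03507545
v_eff = 26.5862

26.5862


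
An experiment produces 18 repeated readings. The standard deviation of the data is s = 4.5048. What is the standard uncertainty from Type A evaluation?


u_A = s / sqrt(n)
u_A = 4.5048 / sqrt(18)
u_A = 4.5048 / 4.2426407
u_A = 1.0618

1.0618


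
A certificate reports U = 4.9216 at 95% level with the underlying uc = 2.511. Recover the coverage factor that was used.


k = U / uc
k = 4.9216 / 2.511
k = 1.96

1.96


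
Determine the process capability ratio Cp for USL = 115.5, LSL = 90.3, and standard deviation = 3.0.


Cp = (USL - LSL) / (6 * sigma)
= (115.5 - 90.3) / (6 * 3.0)
= 25.2000 / 18.0000
= 1.4000

1.4000


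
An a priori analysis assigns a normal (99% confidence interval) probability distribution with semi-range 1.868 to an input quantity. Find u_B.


u_B = half_width / 2.576
u_B = 1.868 / 2.576
u_B = 0.7252

0.7252


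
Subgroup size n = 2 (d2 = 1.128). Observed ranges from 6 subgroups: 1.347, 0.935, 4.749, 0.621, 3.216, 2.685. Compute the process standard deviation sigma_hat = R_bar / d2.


R_bar = (1.347 + 0.935 + 4.749 + 0.621 + 3.216 + 2.685) / 6
R_bar = 13.553 / 6 = 2.2588333
sigma_hat = R_bar / d2 = 2.2588333 / 1.128 = 2.0025

2.0025


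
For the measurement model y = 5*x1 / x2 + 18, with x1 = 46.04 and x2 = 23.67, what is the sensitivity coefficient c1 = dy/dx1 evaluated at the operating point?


y = 5*x1 / x2 + 18
dy/dx1 = 5/x2
Evaluate at x2 = 23.67: c1 = 5 / 23.67
c1 = 0.2112

0.2112


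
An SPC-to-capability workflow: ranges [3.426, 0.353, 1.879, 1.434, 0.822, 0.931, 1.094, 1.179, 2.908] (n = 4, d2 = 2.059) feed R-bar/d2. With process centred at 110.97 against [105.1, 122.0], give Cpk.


R_bar = (3.426 + 0.353 + 1.879 + 1.434 + 0.822 + 0.931 + 1.094 + 1.179 + 2.908) / 9 = 1.5584444
sigma = R_bar / d2 = 1.5584444 / 2.059 = 0.75689383
Cp = (USL - LSL)/(6*sigma) = (122.0 - 105.1)/(6*0.75689383) = 3.7213
Cpu = (122.0 - 110.97)/(3*0.75689383) = 4.8576
Cpl = (110.97 - 105.1)/(3*0.75689383) = 2.5851
Cpk = min(Cpu, Cpl) = 2.5851

2.5851


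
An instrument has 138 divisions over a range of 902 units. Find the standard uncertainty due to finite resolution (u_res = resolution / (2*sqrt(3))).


resolution = range / divisions
resolution = 902 / 138 = 6.5362319
u_res = resolution / (2*sqrt(3))
u_res = 6.5362319 / 3.4641016
u_res = 1.8868

1.8868


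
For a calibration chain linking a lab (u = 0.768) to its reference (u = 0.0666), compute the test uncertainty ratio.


TUR = u_lab / u_ref
= 0.768 / 0.0666
= 11.5315

11.5315


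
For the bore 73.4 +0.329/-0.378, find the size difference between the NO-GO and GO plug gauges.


GO = nominal - lower_tol (smallest hole = maximum material condition)
GO = 73.4 - 0.378 = 73.022
NO-GO = nominal + upper_tol (largest hole = least material condition)
NO-GO = 73.4 + 0.329 = 73.729
spread = NO-GO - GO = 73.729 - 73.022 = 0.7070

0.7070


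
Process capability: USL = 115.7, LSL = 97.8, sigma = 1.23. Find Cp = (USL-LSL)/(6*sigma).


Cp = (USL - LSL) / (6 * sigma)
= (115.7 - 97.8) / (6 * 1.23)
= 17.9000 / 7.3800
= 2.4255

2.4255


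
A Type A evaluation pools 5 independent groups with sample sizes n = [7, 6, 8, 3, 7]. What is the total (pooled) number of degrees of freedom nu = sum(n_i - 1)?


nu = sum_i (n_i - 1)
nu = ((7 - 1) + (6 - 1) + (8 - 1) + (3 - 1) + (7 - 1))
nu = 6 + 5 + 7 + 2 + 6
nu = 26

26


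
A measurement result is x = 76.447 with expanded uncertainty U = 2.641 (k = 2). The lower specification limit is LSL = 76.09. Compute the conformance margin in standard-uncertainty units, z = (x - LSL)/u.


u = U / k = 2.641 / 2 = 1.3205
margin = |LSL - x| = |76.09 - 76.447| = 0.357
z = margin / u = 0.357 / 1.3205
z = 0.2704

0.2704


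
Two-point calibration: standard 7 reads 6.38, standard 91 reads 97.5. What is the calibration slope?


slope = (y2 - y1) / (x2 - x1)
= (97.5 - 6.38) / (91 - 7)
= 91.1200 / 84
= 1.0848

1.0848


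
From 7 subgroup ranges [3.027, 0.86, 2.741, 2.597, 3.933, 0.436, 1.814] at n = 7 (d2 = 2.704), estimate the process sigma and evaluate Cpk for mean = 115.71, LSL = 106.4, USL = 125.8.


R_bar = (3.027 + 0.86 + 2.741 + 2.597 + 3.933 + 0.436 + 1.814) / 7 = 2.2011429
sigma = R_bar / d2 = 2.2011429 / 2.704 = 0.81403214
Cp = (USL - LSL)/(6*sigma) = (125.8 - 106.4)/(6*0.81403214) = 3.9720
Cpu = (125.8 - 115.71)/(3*0.81403214) = 4.1317
Cpl = (115.71 - 106.4)/(3*0.81403214) = 3.8123
Cpk = min(Cpu, Cpl) = 3.8123

3.8123


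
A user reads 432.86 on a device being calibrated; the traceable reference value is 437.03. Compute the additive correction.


Correction = standard - reading
= 437.03 - 432.86
= 4.1700

4.1700


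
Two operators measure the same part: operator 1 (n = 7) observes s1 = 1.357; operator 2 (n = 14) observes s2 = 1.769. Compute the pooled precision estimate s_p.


s_p = sqrt(((n1-1)*s1^2 + (n2-1)*s2^2) / (n1+n2-2))
numerator = (7-1)*1.357^2 + (14-1)*1.769^2 = 11.048694 + 40.681693 = 51.730387
denominator = 7 + 14 - 2 = 19
s_p^2 = 51.730387 / 19 = 2.7226519
s_p = sqrt(2.7226519) = 1.6500

1.6500


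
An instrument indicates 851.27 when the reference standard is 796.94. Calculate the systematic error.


Systematic error = measured - true
= 851.27 - 796.94
= 54.3300

54.3300


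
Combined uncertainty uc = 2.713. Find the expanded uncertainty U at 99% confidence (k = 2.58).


U = k * uc
U = 2.58 * 2.713
U = 6.9995

6.9995


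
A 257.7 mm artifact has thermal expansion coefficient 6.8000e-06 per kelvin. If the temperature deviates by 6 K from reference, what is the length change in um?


dL = L * alpha * dT
= 257.7 * 6.8000e-06 * 6
= 0.0105142 mm
dL_um = 0.0105142 * 1000 = 10.5142 um

10.5142


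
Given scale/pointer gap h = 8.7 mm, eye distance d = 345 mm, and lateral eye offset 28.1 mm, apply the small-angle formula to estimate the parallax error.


error = h * offset / d
= 8.7 * 28.1 / 345
= 0.7086

0.7086


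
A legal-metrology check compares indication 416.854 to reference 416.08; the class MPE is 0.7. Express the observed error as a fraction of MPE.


e = indication - reference = 416.854 - 416.08 = 0.7740
|e| = 0.7740
ratio = |e| / MPE = 0.7740 / 0.7
ratio = 1.1057

1.1057


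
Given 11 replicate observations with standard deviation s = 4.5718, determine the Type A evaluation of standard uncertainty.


u_A = s / sqrt(n)
u_A = 4.5718 / sqrt(11)
u_A = 4.5718 / 3.3166248
u_A = 1.3784

1.3784


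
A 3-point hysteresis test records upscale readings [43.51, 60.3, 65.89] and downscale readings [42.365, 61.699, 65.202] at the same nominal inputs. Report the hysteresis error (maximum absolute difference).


|43.51 - 42.365| = 1.1450
|60.3 - 61.699| = 1.3990
|65.89 - 65.202| = 0.6880
hysteresis = max(diffs) = 1.3990

1.3990


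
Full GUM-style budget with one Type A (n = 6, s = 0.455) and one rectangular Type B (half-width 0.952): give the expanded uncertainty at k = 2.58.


u_A = s / sqrt(n) = 0.455 / sqrt(6) = 0.18575297
u_B = half_width / sqrt(3) = 0.952 / sqrt(3) = 0.54963746
uc = sqrt(u_A^2 + u_B^2) = sqrt(0.18575297^2 + 0.54963746^2) = 0.58017713
U = k * uc = 2.58 * 0.58017713
U = 1.4969

1.4969


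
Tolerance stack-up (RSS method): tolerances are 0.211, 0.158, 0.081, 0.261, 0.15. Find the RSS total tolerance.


RSS = sqrt(0.211^2 + 0.158^2 + 0.081^2 + 0.261^2 + 0.15^2)
= sqrt(0.166667)
= 0.4082

0.4082


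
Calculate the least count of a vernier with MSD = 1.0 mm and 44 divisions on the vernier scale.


LC = MSD / n_div
= 1.0 / 44
= 0.0227

0.0227


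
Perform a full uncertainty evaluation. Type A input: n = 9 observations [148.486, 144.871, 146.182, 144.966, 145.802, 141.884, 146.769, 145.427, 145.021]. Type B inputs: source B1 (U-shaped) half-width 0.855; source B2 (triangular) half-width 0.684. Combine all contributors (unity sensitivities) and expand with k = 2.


mean = (148.486 + 144.871 + 146.182 + 144.966 + 145.802 + 141.884 + 146.769 + 145.427 + 145.021) / 9 = 145.4897778
s = sqrt(sum((x - mean)^2)/(n-1)) = 1.7703449
u_A = s / sqrt(n) = 1.7703449 / sqrt(9) = 0.59011497
u_B1 = 0.855 / sqrt(2) = 0.6045763
u_B2 = 0.684 / sqrt(6) = 0.27924183
uc = sqrt(0.59011497^2 + 0.6045763^2 + 0.27924183^2) = 0.88978884
U = k * uc = 2 * 0.88978884
U = 1.7796

1.7796


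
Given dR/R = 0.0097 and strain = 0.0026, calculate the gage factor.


GF = (dR/R) / epsilon
= 0.0097 / 0.0026
= 3.7308

3.7308


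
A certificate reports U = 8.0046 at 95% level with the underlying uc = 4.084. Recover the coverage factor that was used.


k = U / uc
k = 8.0046 / 4.084
k = 1.96

1.96


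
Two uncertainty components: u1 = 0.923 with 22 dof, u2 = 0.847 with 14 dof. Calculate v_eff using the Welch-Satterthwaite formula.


uc = sqrt(u1^2 + u2^2) = sqrt(0.923^2 + 0.847^2) = 1.2527322
v_eff = uc^4 / (u1^4/v1 + u2^4/v2)
= 1.2527322^4 / (0.923^4/22 + 0.847^4/14)
= 2.4628216 / 0.069752685
v_eff = 35.3079

35.3079


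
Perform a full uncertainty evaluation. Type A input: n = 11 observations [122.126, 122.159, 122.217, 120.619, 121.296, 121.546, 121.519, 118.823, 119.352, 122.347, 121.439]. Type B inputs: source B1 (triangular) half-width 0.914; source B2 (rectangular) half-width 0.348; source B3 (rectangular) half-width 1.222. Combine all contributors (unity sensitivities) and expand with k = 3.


mean = (122.126 + 122.159 + 122.217 + 120.619 + 121.296 + 121.546 + 121.519 + 118.823 + 119.352 + 122.347 + 121.439) / 11 = 121.2220909
s = sqrt(sum((x - mean)^2)/(n-1)) = 1.1752572
u_A = s / sqrt(n) = 1.1752572 / sqrt(11) = 0.35435338
u_B1 = 0.914 / sqrt(6) = 0.37313894
u_B2 = 0.348 / sqrt(3) = 0.20091789
u_B3 = 1.222 / sqrt(3) = 0.70552203
uc = sqrt(0.35435338^2 + 0.37313894^2 + 0.20091789^2 + 0.70552203^2) = 0.89606268
U = k * uc = 3 * 0.89606268
U = 2.6882

2.6882


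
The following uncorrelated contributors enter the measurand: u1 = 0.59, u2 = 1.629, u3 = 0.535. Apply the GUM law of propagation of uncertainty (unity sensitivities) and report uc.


uc = sqrt(0.59^2 + 1.629^2 + 0.535^2)
uc = sqrt(3.287966)
uc = 1.8133

1.8133


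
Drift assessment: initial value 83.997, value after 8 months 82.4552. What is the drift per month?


rate = (v2 - v1) / months
= (82.4552 - 83.997) / 8
= -1.5418 / 8
= -0.1927

-0.1927


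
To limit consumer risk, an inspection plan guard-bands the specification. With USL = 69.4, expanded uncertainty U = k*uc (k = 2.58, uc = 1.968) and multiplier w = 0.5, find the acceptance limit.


U = k * uc = 2.58 * 1.968 = 5.07744
guard band g = w * U = 0.5 * 5.07744 = 2.53872
AL = USL - g = 69.4 - 2.53872
AL = 66.8613

66.8613


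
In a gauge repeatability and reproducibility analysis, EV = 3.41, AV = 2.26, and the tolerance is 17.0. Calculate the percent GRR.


GRR = sqrt(EV^2 + AV^2) = sqrt(3.41^2 + 2.26^2) = 4.090929
%GRR = GRR / tol * 100 = 4.090929 / 17.0 * 100
%GRR = 24.0643

24.0643


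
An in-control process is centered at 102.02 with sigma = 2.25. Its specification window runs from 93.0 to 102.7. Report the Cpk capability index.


Cpu = (USL - mean) / (3*sigma) = (102.7 - 102.02) / (3*2.25) = 0.1007
Cpl = (mean - LSL) / (3*sigma) = (102.02 - 93.0) / (3*2.25) = 1.3363
Cpk = min(Cpu, Cpl) = 0.1007

0.1007


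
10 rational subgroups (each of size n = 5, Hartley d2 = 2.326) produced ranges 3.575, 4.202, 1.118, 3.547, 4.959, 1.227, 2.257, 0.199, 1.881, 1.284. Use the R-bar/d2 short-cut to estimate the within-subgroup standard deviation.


R_bar = (3.575 + 4.202 + 1.118 + 3.547 + 4.959 + 1.227 + 2.257 + 0.199 + 1.881 + 1.284) / 10
R_bar = 24.249 / 10 = 2.4249
sigma_hat = R_bar / d2 = 2.4249 / 2.326 = 1.0425

1.0425


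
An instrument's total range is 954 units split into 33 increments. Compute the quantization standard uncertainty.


resolution = range / divisions
resolution = 954 / 33 = 28.909091
u_res = resolution / (2*sqrt(3))
u_res = 28.909091 / 3.4641016
u_res = 8.3453

8.3453


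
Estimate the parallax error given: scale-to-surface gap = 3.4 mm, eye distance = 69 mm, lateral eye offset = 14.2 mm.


error = h * offset / d
= 3.4 * 14.2 / 69
= 0.6997

0.6997


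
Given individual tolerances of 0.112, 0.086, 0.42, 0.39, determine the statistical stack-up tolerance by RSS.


RSS = sqrt(0.112^2 + 0.086^2 + 0.42^2 + 0.39^2)
= sqrt(0.34844)
= 0.5903

0.5903


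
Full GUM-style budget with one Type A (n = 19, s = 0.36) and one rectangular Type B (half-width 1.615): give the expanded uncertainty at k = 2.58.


u_A = s / sqrt(n) = 0.36 / sqrt(19) = 0.082589664
u_B = half_width / sqrt(3) = 1.615 / sqrt(3) = 0.93242068
uc = sqrt(u_A^2 + u_B^2) = sqrt(0.082589664^2 + 0.93242068^2) = 0.93607125
U = k * uc = 2.58 * 0.93607125
U = 2.4151

2.4151


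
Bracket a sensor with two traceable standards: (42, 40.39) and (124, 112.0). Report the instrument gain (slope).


slope = (y2 - y1) / (x2 - x1)
= (112.0 - 40.39) / (124 - 42)
= 71.6100 / 82
= 0.8733

0.8733


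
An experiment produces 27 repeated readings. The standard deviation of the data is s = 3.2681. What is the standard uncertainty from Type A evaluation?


u_A = s / sqrt(n)
u_A = 3.2681 / sqrt(27)
u_A = 3.2681 / 5.1961524
u_A = 0.6289

0.6289


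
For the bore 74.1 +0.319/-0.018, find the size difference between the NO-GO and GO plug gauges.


GO = nominal - lower_tol (smallest hole = maximum material condition)
GO = 74.1 - 0.018 = 74.082
NO-GO = nominal + upper_tol (largest hole = least material condition)
NO-GO = 74.1 + 0.319 = 74.419
spread = NO-GO - GO = 74.419 - 74.082 = 0.3370

0.3370


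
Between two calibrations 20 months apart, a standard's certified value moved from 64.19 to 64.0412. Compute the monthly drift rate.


rate = (v2 - v1) / months
= (64.0412 - 64.19) / 20
= -0.1488 / 20
= -0.0074

-0.0074


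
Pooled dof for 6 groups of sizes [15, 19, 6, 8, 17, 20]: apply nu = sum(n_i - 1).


nu = sum_i (n_i - 1)
nu = ((15 - 1) + (19 - 1) + (6 - 1) + (8 - 1) + (17 - 1) + (20 - 1))
nu = 14 + 18 + 5 + 7 + 16 + 19
nu = 79

79


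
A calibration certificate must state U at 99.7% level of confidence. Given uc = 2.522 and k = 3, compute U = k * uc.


U = k * uc
U = 3 * 2.522
U = 7.5660

7.5660


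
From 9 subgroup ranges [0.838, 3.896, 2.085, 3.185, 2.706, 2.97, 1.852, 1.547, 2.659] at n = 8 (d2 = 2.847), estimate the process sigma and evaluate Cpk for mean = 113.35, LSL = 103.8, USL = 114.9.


R_bar = (0.838 + 3.896 + 2.085 + 3.185 + 2.706 + 2.97 + 1.852 + 1.547 + 2.659) / 9 = 2.4153333
sigma = R_bar / d2 = 2.4153333 / 2.847 = 0.8483784
Cp = (USL - LSL)/(6*sigma) = (114.9 - 103.8)/(6*0.8483784) = 2.1806
Cpu = (114.9 - 113.35)/(3*0.8483784) = 0.6090
Cpl = (113.35 - 103.8)/(3*0.8483784) = 3.7523
Cpk = min(Cpu, Cpl) = 0.6090

0.6090


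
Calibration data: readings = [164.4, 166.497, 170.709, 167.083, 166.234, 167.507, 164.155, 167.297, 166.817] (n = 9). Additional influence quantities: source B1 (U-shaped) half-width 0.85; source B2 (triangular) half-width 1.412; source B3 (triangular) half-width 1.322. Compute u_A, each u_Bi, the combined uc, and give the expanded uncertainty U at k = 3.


mean = (164.4 + 166.497 + 170.709 + 167.083 + 166.234 + 167.507 + 164.155 + 167.297 + 166.817) / 9 = 166.7443333
s = sqrt(sum((x - mean)^2)/(n-1)) = 1.912061
u_A = s / sqrt(n) = 1.912061 / sqrt(9) = 0.63735367
u_B1 = 0.85 / sqrt(2) = 0.60104076
u_B2 = 1.412 / sqrt(6) = 0.57644659
u_B3 = 1.322 / sqrt(6) = 0.53970424
uc = sqrt(0.63735367^2 + 0.60104076^2 + 0.57644659^2 + 0.53970424^2) = 1.179424
U = k * uc = 3 * 1.179424
U = 3.5383

3.5383


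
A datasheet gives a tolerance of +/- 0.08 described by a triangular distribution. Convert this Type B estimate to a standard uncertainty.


u_B = half_width / sqrt(6)
u_B = 0.08 / 2.4494897
u_B = 0.0327

0.0327


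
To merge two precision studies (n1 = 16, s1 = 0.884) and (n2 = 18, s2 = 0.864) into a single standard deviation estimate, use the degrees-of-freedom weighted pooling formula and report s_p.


s_p = sqrt(((n1-1)*s1^2 + (n2-1)*s2^2) / (n1+n2-2))
numerator = (16-1)*0.884^2 + (18-1)*0.864^2 = 11.72184 + 12.690432 = 24.412272
denominator = 16 + 18 - 2 = 32
s_p^2 = 24.412272 / 32 = 0.7628835
s_p = sqrt(0.7628835) = 0.8734

0.8734


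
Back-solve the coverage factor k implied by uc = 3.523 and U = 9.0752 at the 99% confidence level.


k = U / uc
k = 9.0752 / 3.523
k = 2.576

2.576


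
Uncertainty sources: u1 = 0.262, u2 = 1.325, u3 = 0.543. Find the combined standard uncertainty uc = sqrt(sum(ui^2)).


uc = sqrt(0.262^2 + 1.325^2 + 0.543^2)
uc = sqrt(2.119118)
uc = 1.4557

1.4557


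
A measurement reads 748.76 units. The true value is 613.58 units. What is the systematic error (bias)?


Systematic error = measured - true
= 748.76 - 613.58
= 135.1800

135.1800


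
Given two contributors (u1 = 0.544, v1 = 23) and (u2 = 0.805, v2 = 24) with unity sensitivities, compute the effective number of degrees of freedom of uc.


uc = sqrt(u1^2 + u2^2) = sqrt(0.544^2 + 0.805^2) = 0.97157655
v_eff = uc^4 / (u1^4/v1 + u2^4/v2)
= 0.97157655^4 / (0.544^4/23 + 0.805^4/24)
= 0.89106236 / 0.021305094
v_eff = 41.8239

41.8239


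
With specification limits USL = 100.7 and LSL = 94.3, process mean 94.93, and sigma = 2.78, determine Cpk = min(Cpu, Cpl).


Cpu = (USL - mean) / (3*sigma) = (100.7 - 94.93) / (3*2.78) = 0.6918
Cpl = (mean - LSL) / (3*sigma) = (94.93 - 94.3) / (3*2.78) = 0.0755
Cpk = min(Cpu, Cpl) = 0.0755

0.0755


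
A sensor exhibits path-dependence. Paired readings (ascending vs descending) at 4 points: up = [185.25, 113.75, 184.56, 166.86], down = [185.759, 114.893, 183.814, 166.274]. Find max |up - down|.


|185.25 - 185.759| = 0.5090
|113.75 - 114.893| = 1.1430
|184.56 - 183.814| = 0.7460
|166.86 - 166.274| = 0.5860
hysteresis = max(diffs) = 1.1430

1.1430


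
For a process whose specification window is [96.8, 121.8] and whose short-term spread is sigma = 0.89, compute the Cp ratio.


Cp = (USL - LSL) / (6 * sigma)
= (121.8 - 96.8) / (6 * 0.89)
= 25.0000 / 5.3400
= 4.6816

4.6816


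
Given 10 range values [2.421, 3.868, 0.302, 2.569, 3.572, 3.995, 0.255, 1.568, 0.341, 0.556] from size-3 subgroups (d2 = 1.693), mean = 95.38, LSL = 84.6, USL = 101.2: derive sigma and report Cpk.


R_bar = (2.421 + 3.868 + 0.302 + 2.569 + 3.572 + 3.995 + 0.255 + 1.568 + 0.341 + 0.556) / 10 = 1.9447
sigma = R_bar / d2 = 1.9447 / 1.693 = 1.148671
Cp = (USL - LSL)/(6*sigma) = (101.2 - 84.6)/(6*1.148671) = 2.4086
Cpu = (101.2 - 95.38)/(3*1.148671) = 1.6889
Cpl = (95.38 - 84.6)/(3*1.148671) = 3.1283
Cpk = min(Cpu, Cpl) = 1.6889

1.6889


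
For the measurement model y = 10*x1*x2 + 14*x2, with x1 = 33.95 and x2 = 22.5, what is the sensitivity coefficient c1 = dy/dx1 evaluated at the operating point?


y = 10*x1*x2 + 14*x2
dy/dx1 = 10*x2
Evaluate at x2 = 22.5: c1 = 10 * 22.5
c1 = 225.0000

225.0000


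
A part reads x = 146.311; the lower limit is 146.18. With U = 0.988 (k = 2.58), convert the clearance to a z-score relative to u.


u = U / k = 0.988 / 2.58 = 0.38294574
margin = |LSL - x| = |146.18 - 146.311| = 0.131
z = margin / u = 0.131 / 0.38294574
z = 0.3421

0.3421


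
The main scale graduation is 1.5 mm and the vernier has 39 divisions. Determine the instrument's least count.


LC = MSD / n_div
= 1.5 / 39
= 0.0385

0.0385


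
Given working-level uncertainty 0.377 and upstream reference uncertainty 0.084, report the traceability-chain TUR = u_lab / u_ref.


TUR = u_lab / u_ref
= 0.377 / 0.084
= 4.4881

4.4881


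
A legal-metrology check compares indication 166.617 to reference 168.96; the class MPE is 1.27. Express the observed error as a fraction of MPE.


e = indication - reference = 166.617 - 168.96 = -2.3430
|e| = 2.3430
ratio = |e| / MPE = 2.3430 / 1.27
ratio = 1.8449

1.8449


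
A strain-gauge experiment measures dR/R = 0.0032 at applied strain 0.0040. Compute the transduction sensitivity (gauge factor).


GF = (dR/R) / epsilon
= 0.0032 / 0.0040
= 0.8000

0.8000


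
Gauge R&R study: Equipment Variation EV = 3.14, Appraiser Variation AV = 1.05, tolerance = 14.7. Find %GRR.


GRR = sqrt(EV^2 + AV^2) = sqrt(3.14^2 + 1.05^2) = 3.3109062
%GRR = GRR / tol * 100 = 3.3109062 / 14.7 * 100
%GRR = 22.5232

22.5232


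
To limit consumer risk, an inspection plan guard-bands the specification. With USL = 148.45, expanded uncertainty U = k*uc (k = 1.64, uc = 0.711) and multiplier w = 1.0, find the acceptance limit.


U = k * uc = 1.64 * 0.711 = 1.16604
guard band g = w * U = 1.0 * 1.16604 = 1.16604
AL = USL - g = 148.45 - 1.16604
AL = 147.2840

147.2840


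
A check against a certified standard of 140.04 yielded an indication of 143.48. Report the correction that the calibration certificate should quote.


Correction = standard - reading
= 140.04 - 143.48
= -3.4400

-3.4400


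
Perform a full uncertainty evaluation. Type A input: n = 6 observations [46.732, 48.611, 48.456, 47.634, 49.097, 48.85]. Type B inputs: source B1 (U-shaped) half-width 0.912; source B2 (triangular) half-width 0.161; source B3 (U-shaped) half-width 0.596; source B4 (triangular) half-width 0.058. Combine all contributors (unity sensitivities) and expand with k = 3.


mean = (46.732 + 48.611 + 48.456 + 47.634 + 49.097 + 48.85) / 6 = 48.23
s = sqrt(sum((x - mean)^2)/(n-1)) = 0.88674077
u_A = s / sqrt(n) = 0.88674077 / sqrt(6) = 0.3620104
u_B1 = 0.912 / sqrt(2) = 0.64488138
u_B2 = 0.161 / sqrt(6) = 0.065727975
u_B3 = 0.596 / sqrt(2) = 0.42143564
u_B4 = 0.058 / sqrt(6) = 0.023678401
uc = sqrt(0.3620104^2 + 0.64488138^2 + 0.065727975^2 + 0.42143564^2 + 0.023678401^2) = 0.85405641
U = k * uc = 3 * 0.85405641
U = 2.5622

2.5622


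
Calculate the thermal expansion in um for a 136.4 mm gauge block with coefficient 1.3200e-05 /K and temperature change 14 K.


dL = L * alpha * dT
= 136.4 * 1.3200e-05 * 14
= 0.0252067 mm
dL_um = 0.0252067 * 1000 = 25.2067 um

25.2067


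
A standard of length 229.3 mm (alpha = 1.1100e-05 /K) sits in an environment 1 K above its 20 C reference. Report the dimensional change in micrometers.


dL = L * alpha * dT
= 229.3 * 1.1100e-05 * 1
= 0.0025452 mm
dL_um = 0.0025452 * 1000 = 2.5452 um

2.5452


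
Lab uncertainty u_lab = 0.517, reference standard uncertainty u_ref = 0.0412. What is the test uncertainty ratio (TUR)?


TUR = u_lab / u_ref
= 0.517 / 0.0412
= 12.5485

12.5485


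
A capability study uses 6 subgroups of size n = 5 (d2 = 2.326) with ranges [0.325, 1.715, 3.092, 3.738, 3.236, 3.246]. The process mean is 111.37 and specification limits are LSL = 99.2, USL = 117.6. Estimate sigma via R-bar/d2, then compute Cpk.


R_bar = (0.325 + 1.715 + 3.092 + 3.738 + 3.236 + 3.246) / 6 = 2.5586667
sigma = R_bar / d2 = 2.5586667 / 2.326 = 1.1000287
Cp = (USL - LSL)/(6*sigma) = (117.6 - 99.2)/(6*1.1000287) = 2.7878
Cpu = (117.6 - 111.37)/(3*1.1000287) = 1.8878
Cpl = (111.37 - 99.2)/(3*1.1000287) = 3.6878
Cpk = min(Cpu, Cpl) = 1.8878

1.8878


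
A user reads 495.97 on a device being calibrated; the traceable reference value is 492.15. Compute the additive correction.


Correction = standard - reading
= 492.15 - 495.97
= -3.8200

-3.8200


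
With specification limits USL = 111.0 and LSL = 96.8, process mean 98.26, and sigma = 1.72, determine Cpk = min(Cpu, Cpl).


Cpu = (USL - mean) / (3*sigma) = (111.0 - 98.26) / (3*1.72) = 2.4690
Cpl = (mean - LSL) / (3*sigma) = (98.26 - 96.8) / (3*1.72) = 0.2829
Cpk = min(Cpu, Cpl) = 0.2829

0.2829


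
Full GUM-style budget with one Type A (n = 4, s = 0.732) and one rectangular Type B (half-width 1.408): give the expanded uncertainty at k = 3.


u_A = s / sqrt(n) = 0.732 / sqrt(4) = 0.366
u_B = half_width / sqrt(3) = 1.408 / sqrt(3) = 0.81290918
uc = sqrt(u_A^2 + u_B^2) = sqrt(0.366^2 + 0.81290918^2) = 0.89150285
U = k * uc = 3 * 0.89150285
U = 2.6745

2.6745


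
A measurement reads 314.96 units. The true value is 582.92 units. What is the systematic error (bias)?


Systematic error = measured - true
= 314.96 - 582.92
= -267.9600

-267.9600


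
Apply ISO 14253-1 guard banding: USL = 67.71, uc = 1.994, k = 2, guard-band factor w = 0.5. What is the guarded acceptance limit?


U = k * uc = 2 * 1.994 = 3.988
guard band g = w * U = 0.5 * 3.988 = 1.994
AL = USL - g = 67.71 - 1.994
AL = 65.7160

65.7160


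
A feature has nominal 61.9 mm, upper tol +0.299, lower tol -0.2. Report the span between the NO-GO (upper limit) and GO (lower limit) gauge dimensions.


GO = nominal - lower_tol (smallest hole = maximum material condition)
GO = 61.9 - 0.2 = 61.7
NO-GO = nominal + upper_tol (largest hole = least material condition)
NO-GO = 61.9 + 0.299 = 62.199
spread = NO-GO - GO = 62.199 - 61.7 = 0.4990

0.4990


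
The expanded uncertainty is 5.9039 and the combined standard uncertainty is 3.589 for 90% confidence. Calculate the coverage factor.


k = U / uc
k = 5.9039 / 3.589
k = 1.645

1.645


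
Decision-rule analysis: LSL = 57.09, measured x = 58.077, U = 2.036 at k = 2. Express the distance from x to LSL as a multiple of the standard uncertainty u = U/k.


u = U / k = 2.036 / 2 = 1.018
margin = |LSL - x| = |57.09 - 58.077| = 0.987
z = margin / u = 0.987 / 1.018
z = 0.9695

0.9695


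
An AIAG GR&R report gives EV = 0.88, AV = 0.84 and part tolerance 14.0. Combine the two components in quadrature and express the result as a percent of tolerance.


GRR = sqrt(EV^2 + AV^2) = sqrt(0.88^2 + 0.84^2) = 1.2165525
%GRR = GRR / tol * 100 = 1.2165525 / 14.0 * 100
%GRR = 8.6897

8.6897


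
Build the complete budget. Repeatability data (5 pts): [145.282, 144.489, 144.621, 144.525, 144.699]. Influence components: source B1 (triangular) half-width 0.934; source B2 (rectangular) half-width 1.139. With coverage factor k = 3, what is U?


mean = (145.282 + 144.489 + 144.621 + 144.525 + 144.699) / 5 = 144.7232
s = sqrt(sum((x - mean)^2)/(n-1)) = 0.32304055
u_A = s / sqrt(n) = 0.32304055 / sqrt(5) = 0.14446813
u_B1 = 0.934 / sqrt(6) = 0.3813039
u_B2 = 1.139 / sqrt(3) = 0.65760196
uc = sqrt(0.14446813^2 + 0.3813039^2 + 0.65760196^2) = 0.77375968
U = k * uc = 3 * 0.77375968
U = 2.3213

2.3213


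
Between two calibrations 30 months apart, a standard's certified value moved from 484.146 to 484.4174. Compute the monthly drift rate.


rate = (v2 - v1) / months
= (484.4174 - 484.146) / 30
= 0.2714 / 30
= 0.0090

0.0090


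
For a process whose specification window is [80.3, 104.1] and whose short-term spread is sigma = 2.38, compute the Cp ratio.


Cp = (USL - LSL) / (6 * sigma)
= (104.1 - 80.3) / (6 * 2.38)
= 23.8000 / 14.2800
= 1.6667

1.6667


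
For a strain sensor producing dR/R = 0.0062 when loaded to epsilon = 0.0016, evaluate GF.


GF = (dR/R) / epsilon
= 0.0062 / 0.0016
= 3.8750

3.8750


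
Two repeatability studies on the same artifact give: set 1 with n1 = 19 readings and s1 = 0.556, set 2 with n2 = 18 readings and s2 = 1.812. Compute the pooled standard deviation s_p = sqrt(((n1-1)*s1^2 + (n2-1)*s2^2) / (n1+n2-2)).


s_p = sqrt(((n1-1)*s1^2 + (n2-1)*s2^2) / (n1+n2-2))
numerator = (19-1)*0.556^2 + (18-1)*1.812^2 = 5.564448 + 55.816848 = 61.381296
denominator = 19 + 18 - 2 = 35
s_p^2 = 61.381296 / 35 = 1.7537513
s_p = sqrt(1.7537513) = 1.3243

1.3243


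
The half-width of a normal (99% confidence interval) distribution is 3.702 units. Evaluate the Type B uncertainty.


u_B = half_width / 2.576
u_B = 3.702 / 2.576
u_B = 1.4371

1.4371


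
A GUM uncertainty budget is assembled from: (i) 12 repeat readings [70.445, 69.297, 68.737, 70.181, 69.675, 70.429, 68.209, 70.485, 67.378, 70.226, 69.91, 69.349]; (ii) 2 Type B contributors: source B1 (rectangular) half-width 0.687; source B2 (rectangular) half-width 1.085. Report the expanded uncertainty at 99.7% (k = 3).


mean = (70.445 + 69.297 + 68.737 + 70.181 + 69.675 + 70.429 + 68.209 + 70.485 + 67.378 + 70.226 + 69.91 + 69.349) / 12 = 69.52675
s = sqrt(sum((x - mean)^2)/(n-1)) = 0.98732928
u_A = s / sqrt(n) = 0.98732928 / sqrt(12) = 0.28501741
u_B1 = 0.687 / sqrt(3) = 0.39663963
u_B2 = 1.085 / sqrt(3) = 0.62642504
uc = sqrt(0.28501741^2 + 0.39663963^2 + 0.62642504^2) = 0.79433384
U = k * uc = 3 * 0.79433384
U = 2.3830

2.3830


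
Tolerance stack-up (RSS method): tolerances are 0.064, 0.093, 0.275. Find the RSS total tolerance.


RSS = sqrt(0.064^2 + 0.093^2 + 0.275^2)
= sqrt(0.08837)
= 0.2973

0.2973


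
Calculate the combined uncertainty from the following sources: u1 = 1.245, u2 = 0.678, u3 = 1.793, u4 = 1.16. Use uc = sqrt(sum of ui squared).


uc = sqrt(1.245^2 + 0.678^2 + 1.793^2 + 1.16^2)
uc = sqrt(6.570158)
uc = 2.5632

2.5632


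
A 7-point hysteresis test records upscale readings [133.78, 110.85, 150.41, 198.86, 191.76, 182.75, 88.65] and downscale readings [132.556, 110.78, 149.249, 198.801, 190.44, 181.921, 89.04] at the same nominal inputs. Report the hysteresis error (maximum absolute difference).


|133.78 - 132.556| = 1.2240
|110.85 - 110.78| = 0.0700
|150.41 - 149.249| = 1.1610
|198.86 - 198.801| = 0.0590
|191.76 - 190.44| = 1.3200
|182.75 - 181.921| = 0.8290
|88.65 - 89.04| = 0.3900
hysteresis = max(diffs) = 1.3200

1.3200


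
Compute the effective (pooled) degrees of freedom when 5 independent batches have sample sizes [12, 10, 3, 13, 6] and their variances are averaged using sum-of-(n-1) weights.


nu = sum_i (n_i - 1)
nu = ((12 - 1) + (10 - 1) + (3 - 1) + (13 - 1) + (6 - 1))
nu = 11 + 9 + 2 + 12 + 5
nu = 39

39


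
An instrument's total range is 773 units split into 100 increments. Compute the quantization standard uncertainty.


resolution = range / divisions
resolution = 773 / 100 = 7.73
u_res = resolution / (2*sqrt(3))
u_res = 7.73 / 3.4641016
u_res = 2.2315

2.2315


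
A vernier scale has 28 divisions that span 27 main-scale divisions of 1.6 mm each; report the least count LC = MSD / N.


LC = MSD / n_div
= 1.6 / 28
= 0.0571

0.0571


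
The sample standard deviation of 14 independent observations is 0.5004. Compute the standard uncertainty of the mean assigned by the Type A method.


u_A = s / sqrt(n)
u_A = 0.5004 / sqrt(14)
u_A = 0.5004 / 3.7416574
u_A = 0.1337

0.1337


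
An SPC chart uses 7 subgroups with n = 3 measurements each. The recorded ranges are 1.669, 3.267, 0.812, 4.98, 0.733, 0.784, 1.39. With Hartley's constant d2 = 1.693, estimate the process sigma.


R_bar = (1.669 + 3.267 + 0.812 + 4.98 + 0.733 + 0.784 + 1.39) / 7
R_bar = 13.635 / 7 = 1.9478571
sigma_hat = R_bar / d2 = 1.9478571 / 1.693 = 1.1505

1.1505
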